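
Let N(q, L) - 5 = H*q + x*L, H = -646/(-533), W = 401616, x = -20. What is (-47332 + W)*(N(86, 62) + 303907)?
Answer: 57174256971888/533 ≈ 1.0727e+11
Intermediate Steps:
H = 646/533 (H = -646*(-1/533) = 646/533 ≈ 1.2120)
N(q, L) = 5 - 20*L + 646*q/533 (N(q, L) = 5 + (646*q/533 - 20*L) = 5 + (-20*L + 646*q/533) = 5 - 20*L + 646*q/533)
(-47332 + W)*(N(86, 62) + 303907) = (-47332 + 401616)*((5 - 20*62 + (646/533)*86) + 303907) = 354284*((5 - 1240 + 55556/533) + 303907) = 354284*(-602699/533 + 303907) = 354284*(161379732/533) = 57174256971888/533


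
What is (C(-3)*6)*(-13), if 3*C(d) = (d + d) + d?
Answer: 234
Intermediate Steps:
C(d) = d (C(d) = ((d + d) + d)/3 = (2*d + d)/3 = (3*d)/3 = d)
(C(-3)*6)*(-13) = -3*6*(-13) = -18*(-13) = 234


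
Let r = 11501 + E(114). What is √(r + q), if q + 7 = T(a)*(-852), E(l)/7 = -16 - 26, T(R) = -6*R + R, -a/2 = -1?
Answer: 2*√4930 ≈ 140.43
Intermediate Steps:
a = 2 (a = -2*(-1) = 2)
T(R) = -5*R
E(l) = -294 (E(l) = 7*(-16 - 26) = 7*(-42) = -294)
r = 11207 (r = 11501 - 294 = 11207)
q = 8513 (q = -7 - 5*2*(-852) = -7 - 10*(-852) = -7 + 8520 = 8513)
√(r + q) = √(11207 + 8513) = √19720 = 2*√4930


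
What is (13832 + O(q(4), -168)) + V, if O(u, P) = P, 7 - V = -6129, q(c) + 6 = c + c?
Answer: 19800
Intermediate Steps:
q(c) = -6 + 2*c (q(c) = -6 + (c + c) = -6 + 2*c)
V = 6136 (V = 7 - 1*(-6129) = 7 + 6129 = 6136)
(13832 + O(q(4), -168)) + V = (13832 - 168) + 6136 = 13664 + 6136 = 19800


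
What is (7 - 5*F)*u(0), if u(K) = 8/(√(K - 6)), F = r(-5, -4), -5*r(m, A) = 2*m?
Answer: 4*I*√6 ≈ 9.798*I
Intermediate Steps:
r(m, A) = -2*m/5
F = 2 (F = -⅖*(-5) = 2)
u(K) = 8/√(-6 + K) (u(K) = 8/(√(-6 + K)) = 8/√(-6 + K))
(7 - 5*F)*u(0) = (7 - 5*2)*(8/√(-6 + 0)) = (7 - 10)*(8/√(-6)) = -24*(-I*√6/6) = -(-4)*I*√6 = 4*I*√6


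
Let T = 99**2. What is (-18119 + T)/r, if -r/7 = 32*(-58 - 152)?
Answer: -4159/23520 ≈ -0.17683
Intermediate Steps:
T = 9801
r = 47040 (r = -224*(-58 - 152) = -224*(-210) = -7*(-6720) = 47040)
(-18119 + T)/r = (-18119 + 9801)/47040 = -8318*1/47040 = -4159/23520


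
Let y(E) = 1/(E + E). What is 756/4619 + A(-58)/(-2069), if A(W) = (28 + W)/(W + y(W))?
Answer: 3503061812/21435702773 ≈ 0.16342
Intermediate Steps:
y(E) = 1/(2*E)
A(W) = (28 + W)/(W + 1/(2*W))
756/4619 + A(-58)/(-2069) = 756/4619 + (2*(-58)*(28 - 58)/(1 + 2*(-58)²))/(-2069) = 756*(1/4619) + (2*(-58)*(-30)/(1 + 2*3364))*(-1/2069) = 756/4619 + (2*(-58)*(-30)/(1 + 6728))*(-1/2069) = 756/4619 + (2*(-58)*(-30)/6729)*(-1/2069) = 756/4619 + (2*(-58)*(1/6729)*(-30))*(-1/2069) = 756/4619 + (1160/2243)*(-1/2069) = 756/4619 - 1160/4640767 = 3503061812/21435702773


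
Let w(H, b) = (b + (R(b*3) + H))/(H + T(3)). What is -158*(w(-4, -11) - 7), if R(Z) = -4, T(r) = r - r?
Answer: 711/2 ≈ 355.50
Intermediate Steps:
T(r) = 0
w(H, b) = (-4 + H + b)/H (w(H, b) = (b + (-4 + H))/(H + 0) = (-4 + H + b)/H)
-158*(w(-4, -11) - 7) = -158*((-4 - 4 - 11)/(-4) - 7) = -158*(-¼*(-19) - 7) = -158*(19/4 - 7) = -158*(-9/4) = 711/2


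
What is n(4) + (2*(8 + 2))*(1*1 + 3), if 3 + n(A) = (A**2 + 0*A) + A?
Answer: 97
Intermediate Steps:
n(A) = -3 + A + A**2 (n(A) = -3 + ((A**2 + 0*A) + A) = -3 + ((A**2 + 0) + A) = -3 + (A**2 + A) = -3 + (A + A**2) = -3 + A + A**2)
n(4) + (2*(8 + 2))*(1*1 + 3) = (-3 + 4 + 4**2) + (2*(8 + 2))*(1*1 + 3) = (-3 + 4 + 16) + (2*10)*(1 + 3) = 17 + 20*4 = 17 + 80 = 97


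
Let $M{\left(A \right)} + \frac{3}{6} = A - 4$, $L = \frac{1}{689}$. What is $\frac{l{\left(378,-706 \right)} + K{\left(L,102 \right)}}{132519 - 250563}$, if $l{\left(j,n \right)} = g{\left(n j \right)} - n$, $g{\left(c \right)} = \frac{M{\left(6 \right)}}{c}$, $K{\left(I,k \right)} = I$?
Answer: $- \frac{86542623031}{14469995004192} \approx -0.0059808$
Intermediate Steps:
$L = \frac{1}{689} \approx 0.0014514$
$M{\left(A \right)} = - \frac{9}{2} + A$ ($M{\left(A \right)} = - \frac{1}{2} + \left(A - 4\right) = - \frac{1}{2} + \left(-4 + A\right) = - \frac{9}{2} + A$)
$g{\left(c \right)} = \frac{3}{2 c}$ ($g{\left(c \right)} = \frac{- \frac{9}{2} + 6}{c} = \frac{3}{2 c}$)
$l{\left(j,n \right)} = - n + \frac{3}{2 j n}$ ($l{\left(j,n \right)} = \frac{3}{2 n j} - n = \frac{3}{2 j n} - n = - n + \frac{3}{2 j n}$)
$\frac{l{\left(378,-706 \right)} + K{\left(L,102 \right)}}{132519 - 250563} = \frac{\left(\left(-1\right) \left(-706\right) + \frac{3}{2 \cdot 378 \left(-706\right)}\right) + \frac{1}{689}}{132519 - 250563} = \frac{\left(706 + \frac{3}{2} \cdot \frac{1}{378} \left(- \frac{1}{706}\right)\right) + \frac{1}{689}}{-118044} = \left(\left(706 - \frac{1}{177912}\right) + \frac{1}{689}\right) \left(- \frac{1}{118044}\right) = \left(\frac{125605871}{177912} + \frac{1}{689}\right) \left(- \frac{1}{118044}\right) = \frac{86542623031}{122581368} \left(- \frac{1}{118044}\right) = - \frac{86542623031}{14469995004192}$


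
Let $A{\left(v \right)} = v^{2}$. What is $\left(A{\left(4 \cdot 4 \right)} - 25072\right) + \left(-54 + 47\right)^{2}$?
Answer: $-24767$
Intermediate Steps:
$\left(A{\left(4 \cdot 4 \right)} - 25072\right) + \left(-54 + 47\right)^{2} = \left(\left(4 \cdot 4\right)^{2} - 25072\right) + \left(-54 + 47\right)^{2} = \left(16^{2} - 25072\right) + \left(-7\right)^{2} = \left(256 - 25072\right) + 49 = -24816 + 49 = -24767$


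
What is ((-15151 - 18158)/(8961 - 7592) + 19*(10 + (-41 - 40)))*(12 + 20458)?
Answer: -38485442300/1369 ≈ -2.8112e+7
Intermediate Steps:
((-15151 - 18158)/(8961 - 7592) + 19*(10 + (-41 - 40)))*(12 + 20458) = (-33309/1369 + 19*(10 - 81))*20470 = (-33309*1/1369 + 19*(-71))*20470 = (-33309/1369 - 1349)*20470 = -1880090/1369*20470 = -38485442300/1369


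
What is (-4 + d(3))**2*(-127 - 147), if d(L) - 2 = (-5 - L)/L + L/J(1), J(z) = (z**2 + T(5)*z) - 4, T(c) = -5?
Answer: -2005817/288 ≈ -6964.6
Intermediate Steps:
J(z) = -4 + z**2 - 5*z (J(z) = (z**2 - 5*z) - 4 = -4 + z**2 - 5*z)
d(L) = 2 - L/8 + (-5 - L)/L (d(L) = 2 + ((-5 - L)/L + L/(-4 + 1**2 - 5*1)) = 2 + ((-5 - L)/L + L/(-4 + 1 - 5)) = 2 + ((-5 - L)/L + L/(-8)) = 2 + ((-5 - L)/L + L*(-1/8)) = 2 + ((-5 - L)/L - L/8) = 2 + (-L/8 + (-5 - L)/L) = 2 - L/8 + (-5 - L)/L)
(-4 + d(3))**2*(-127 - 147) = (-4 + (1 - 5/3 - 1/8*3))**2*(-127 - 147) = (-4 + (1 - 5*1/3 - 3/8))**2*(-274) = (-4 + (1 - 5/3 - 3/8))**2*(-274) = (-4 - 25/24)**2*(-274) = (-121/24)**2*(-274) = (14641/576)*(-274) = -2005817/288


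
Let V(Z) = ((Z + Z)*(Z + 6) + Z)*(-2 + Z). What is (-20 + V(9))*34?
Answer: 65722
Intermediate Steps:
V(Z) = (-2 + Z)*(Z + 2*Z*(6 + Z)) (V(Z) = ((2*Z)*(6 + Z) + Z)*(-2 + Z) = (2*Z*(6 + Z) + Z)*(-2 + Z) = (Z + 2*Z*(6 + Z))*(-2 + Z) = (-2 + Z)*(Z + 2*Z*(6 + Z)))
(-20 + V(9))*34 = (-20 + 9*(-26 + 2*9**2 + 9*9))*34 = (-20 + 9*(-26 + 2*81 + 81))*34 = (-20 + 9*(-26 + 162 + 81))*34 = (-20 + 9*217)*34 = (-20 + 1953)*34 = 1933*34 = 65722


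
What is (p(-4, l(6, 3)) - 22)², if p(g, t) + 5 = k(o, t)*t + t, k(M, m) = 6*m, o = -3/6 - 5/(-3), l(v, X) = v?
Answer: 38025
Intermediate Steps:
o = 7/6 (o = -3*⅙ - 5*(-⅓) = -½ + 5/3 = 7/6 ≈ 1.1667)
p(g, t) = -5 + t + 6*t² (p(g, t) = -5 + ((6*t)*t + t) = -5 + (6*t² + t) = -5 + (t + 6*t²) = -5 + t + 6*t²)
(p(-4, l(6, 3)) - 22)² = ((-5 + 6 + 6*6²) - 22)² = ((-5 + 6 + 6*36) - 22)² = ((-5 + 6 + 216) - 22)² = (217 - 22)² = 195² = 38025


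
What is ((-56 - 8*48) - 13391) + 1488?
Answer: -12343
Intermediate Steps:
((-56 - 8*48) - 13391) + 1488 = ((-56 - 384) - 13391) + 1488 = (-440 - 13391) + 1488 = -13831 + 1488 = -12343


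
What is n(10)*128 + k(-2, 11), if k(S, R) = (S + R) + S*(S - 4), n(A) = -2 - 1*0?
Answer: -235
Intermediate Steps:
n(A) = -2 (n(A) = -2 + 0 = -2)
k(S, R) = R + S + S*(-4 + S) (k(S, R) = (R + S) + S*(-4 + S) = R + S + S*(-4 + S))
n(10)*128 + k(-2, 11) = -2*128 + (11 + (-2)² - 3*(-2)) = -256 + (11 + 4 + 6) = -256 + 21 = -235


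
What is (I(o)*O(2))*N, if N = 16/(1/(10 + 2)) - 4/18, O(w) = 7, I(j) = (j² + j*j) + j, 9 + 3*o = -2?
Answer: 2525138/81 ≈ 31175.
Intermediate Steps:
o = -11/3 (o = -3 + (⅓)*(-2) = -3 - ⅔ = -11/3 ≈ -3.6667)
I(j) = j + 2*j² (I(j) = (j² + j²) + j = 2*j² + j = j + 2*j²)
N = 1726/9 (N = 16/(1/12) - 4*1/18 = 16/(1/12) - 2/9 = 16*12 - 2/9 = 192 - 2/9 = 1726/9 ≈ 191.78)
(I(o)*O(2))*N = (-11*(1 + 2*(-11/3))/3*7)*(1726/9) = (-11*(1 - 22/3)/3*7)*(1726/9) = (-11/3*(-19/3)*7)*(1726/9) = ((209/9)*7)*(1726/9) = (1463/9)*(1726/9) = 2525138/81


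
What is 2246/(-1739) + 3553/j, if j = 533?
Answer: 4981549/926887 ≈ 5.3745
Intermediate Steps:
2246/(-1739) + 3553/j = 2246/(-1739) + 3553/533 = 2246*(-1/1739) + 3553*(1/533) = -2246/1739 + 3553/533 = 4981549/926887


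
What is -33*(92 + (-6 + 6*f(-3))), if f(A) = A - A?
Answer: -2838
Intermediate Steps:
f(A) = 0
-33*(92 + (-6 + 6*f(-3))) = -33*(92 + (-6 + 6*0)) = -33*(92 + (-6 + 0)) = -33*(92 - 6) = -33*86 = -2838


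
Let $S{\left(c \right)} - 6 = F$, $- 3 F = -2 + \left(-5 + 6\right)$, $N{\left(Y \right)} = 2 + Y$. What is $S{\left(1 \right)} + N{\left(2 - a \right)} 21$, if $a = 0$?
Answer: $\frac{271}{3} \approx 90.333$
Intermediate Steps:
$F = \frac{1}{3}$ ($F = - \frac{-2 + \left(-5 + 6\right)}{3} = - \frac{-2 + 1}{3} = \left(- \frac{1}{3}\right) \left(-1\right) = \frac{1}{3} \approx 0.33333$)
$S{\left(c \right)} = \frac{19}{3}$ ($S{\left(c \right)} = 6 + \frac{1}{3} = \frac{19}{3}$)
$S{\left(1 \right)} + N{\left(2 - a \right)} 21 = \frac{19}{3} + \left(2 + \left(2 - 0\right)\right) 21 = \frac{19}{3} + \left(2 + \left(2 + 0\right)\right) 21 = \frac{19}{3} + \left(2 + 2\right) 21 = \frac{19}{3} + 4 \cdot 21 = \frac{19}{3} + 84 = \frac{271}{3}$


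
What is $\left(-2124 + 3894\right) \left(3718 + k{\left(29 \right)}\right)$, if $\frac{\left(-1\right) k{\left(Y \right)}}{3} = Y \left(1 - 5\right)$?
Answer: $7196820$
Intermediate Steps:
$k{\left(Y \right)} = 12 Y$ ($k{\left(Y \right)} = - 3 Y \left(1 - 5\right) = - 3 Y \left(-4\right) = - 3 \left(- 4 Y\right) = 12 Y$)
$\left(-2124 + 3894\right) \left(3718 + k{\left(29 \right)}\right) = \left(-2124 + 3894\right) \left(3718 + 12 \cdot 29\right) = 1770 \left(3718 + 348\right) = 1770 \cdot 4066 = 7196820$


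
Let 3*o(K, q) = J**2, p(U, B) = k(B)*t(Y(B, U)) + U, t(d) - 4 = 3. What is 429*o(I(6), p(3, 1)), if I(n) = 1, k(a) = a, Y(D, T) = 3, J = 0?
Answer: 0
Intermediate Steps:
t(d) = 7 (t(d) = 4 + 3 = 7)
p(U, B) = U + 7*B (p(U, B) = B*7 + U = 7*B + U = U + 7*B)
o(K, q) = 0 (o(K, q) = (1/3)*0**2 = (1/3)*0 = 0)
429*o(I(6), p(3, 1)) = 429*0 = 0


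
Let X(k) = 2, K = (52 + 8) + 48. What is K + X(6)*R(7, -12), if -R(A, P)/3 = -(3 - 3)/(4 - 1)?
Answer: 108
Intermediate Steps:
K = 108 (K = 60 + 48 = 108)
R(A, P) = 0 (R(A, P) = -(-3)*(3 - 3)/(4 - 1) = -(-3)*0/3 = -(-3)*0*(⅓) = -(-3)*0 = -3*0 = 0)
K + X(6)*R(7, -12) = 108 + 2*0 = 108 + 0 = 108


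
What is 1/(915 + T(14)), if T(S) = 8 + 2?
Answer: 1/925 ≈ 0.0010811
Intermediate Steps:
T(S) = 10
1/(915 + T(14)) = 1/(915 + 10) = 1/925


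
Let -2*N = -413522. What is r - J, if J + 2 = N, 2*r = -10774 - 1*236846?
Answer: -330569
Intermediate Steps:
N = 206761 (N = -½*(-413522) = 206761)
r = -123810 (r = (-10774 - 1*236846)/2 = (-10774 - 236846)/2 = (½)*(-247620) = -123810)
J = 206759 (J = -2 + 206761 = 206759)
r - J = -123810 - 1*206759 = -123810 - 206759 = -330569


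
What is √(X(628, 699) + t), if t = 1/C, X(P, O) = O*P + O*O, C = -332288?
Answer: √400071347375854/20768 ≈ 963.11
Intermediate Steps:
X(P, O) = O² + O*P (X(P, O) = O*P + O² = O² + O*P)
t = -1/332288 (t = 1/(-332288) = -1/332288 ≈ -3.0094e-6)
√(X(628, 699) + t) = √(699*(699 + 628) - 1/332288) = √(699*1327 - 1/332288) = √(927573 - 1/332288) = √(308221377023/332288) = √400071347375854/20768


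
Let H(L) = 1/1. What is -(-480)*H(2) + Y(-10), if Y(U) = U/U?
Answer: 481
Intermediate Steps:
H(L) = 1
Y(U) = 1
-(-480)*H(2) + Y(-10) = -(-480) + 1 = -480*(-1) + 1 = 480 + 1 = 481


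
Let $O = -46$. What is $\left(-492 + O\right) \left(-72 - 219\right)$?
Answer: $156558$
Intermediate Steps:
$\left(-492 + O\right) \left(-72 - 219\right) = \left(-492 - 46\right) \left(-72 - 219\right) = \left(-538\right) \left(-291\right) = 156558$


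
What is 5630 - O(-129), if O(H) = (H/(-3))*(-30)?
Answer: 6920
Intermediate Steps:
O(H) = 10*H (O(H) = (H*(-1/3))*(-30) = -H/3*(-30) = 10*H)
5630 - O(-129) = 5630 - 10*(-129) = 5630 - 1*(-1290) = 5630 + 1290 = 6920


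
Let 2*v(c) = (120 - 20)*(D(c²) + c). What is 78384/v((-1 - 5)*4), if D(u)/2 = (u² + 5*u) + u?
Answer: 1633/698375 ≈ 0.0023383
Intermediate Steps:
D(u) = 2*u² + 12*u (D(u) = 2*((u² + 5*u) + u) = 2*(u² + 6*u) = 2*u² + 12*u)
v(c) = 50*c + 100*c²*(6 + c²) (v(c) = ((120 - 20)*(2*c²*(6 + c²) + c))/2 = (100*(c + 2*c²*(6 + c²)))/2 = (100*c + 200*c²*(6 + c²))/2 = 50*c + 100*c²*(6 + c²))
78384/v((-1 - 5)*4) = 78384/((50*((-1 - 5)*4)*(1 + 2*((-1 - 5)*4)*(6 + ((-1 - 5)*4)²)))) = 78384/((50*(-6*4)*(1 + 2*(-6*4)*(6 + (-6*4)²)))) = 78384/((50*(-24)*(1 + 2*(-24)*(6 + (-24)²)))) = 78384/((50*(-24)*(1 + 2*(-24)*(6 + 576)))) = 78384/((50*(-24)*(1 + 2*(-24)*582))) = 78384/((50*(-24)*(1 - 27936))) = 78384/((50*(-24)*(-27935))) = 78384/33522000 = 78384*(1/33522000) = 1633/698375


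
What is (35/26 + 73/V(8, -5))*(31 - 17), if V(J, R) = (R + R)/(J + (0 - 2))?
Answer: -38633/65 ≈ -594.35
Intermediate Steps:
V(J, R) = 2*R/(-2 + J) (V(J, R) = (2*R)/(J - 2) = (2*R)/(-2 + J) = 2*R/(-2 + J))
(35/26 + 73/V(8, -5))*(31 - 17) = (35/26 + 73/((2*(-5)/(-2 + 8))))*(31 - 17) = (35*(1/26) + 73/((2*(-5)/6)))*14 = (35/26 + 73/((2*(-5)*(⅙))))*14 = (35/26 + 73/(-5/3))*14 = (35/26 + 73*(-⅗))*14 = (35/26 - 219/5)*14 = -5519/130*14 = -38633/65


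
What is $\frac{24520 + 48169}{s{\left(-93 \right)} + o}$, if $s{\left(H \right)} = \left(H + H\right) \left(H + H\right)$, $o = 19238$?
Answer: $\frac{72689}{53834} \approx 1.3502$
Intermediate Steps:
$s{\left(H \right)} = 4 H^{2}$ ($s{\left(H \right)} = 2 H 2 H = 4 H^{2}$)
$\frac{24520 + 48169}{s{\left(-93 \right)} + o} = \frac{24520 + 48169}{4 \left(-93\right)^{2} + 19238} = \frac{72689}{4 \cdot 8649 + 19238} = \frac{72689}{34596 + 19238} = \frac{72689}{53834}$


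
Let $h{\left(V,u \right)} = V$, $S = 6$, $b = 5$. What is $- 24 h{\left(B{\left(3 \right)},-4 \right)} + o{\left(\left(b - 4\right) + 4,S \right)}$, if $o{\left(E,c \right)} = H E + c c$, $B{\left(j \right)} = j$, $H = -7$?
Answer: $-71$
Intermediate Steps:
$o{\left(E,c \right)} = c^{2} - 7 E$ ($o{\left(E,c \right)} = - 7 E + c c = - 7 E + c^{2} = c^{2} - 7 E$)
$- 24 h{\left(B{\left(3 \right)},-4 \right)} + o{\left(\left(b - 4\right) + 4,S \right)} = \left(-24\right) 3 + \left(6^{2} - 7 \left(\left(5 - 4\right) + 4\right)\right) = -72 + \left(36 - 7 \left(1 + 4\right)\right) = -72 + \left(36 - 35\right) = -72 + 1 = -71$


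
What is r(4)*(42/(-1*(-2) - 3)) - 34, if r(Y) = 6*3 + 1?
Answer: -832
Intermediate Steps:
r(Y) = 19 (r(Y) = 18 + 1 = 19)
r(4)*(42/(-1*(-2) - 3)) - 34 = 19*(42/(-1*(-2) - 3)) - 34 = 19*(42/(2 - 3)) - 34 = 19*(42/(-1)) - 34 = 19*(42*(-1)) - 34 = 19*(-42) - 34 = -798 - 34 = -832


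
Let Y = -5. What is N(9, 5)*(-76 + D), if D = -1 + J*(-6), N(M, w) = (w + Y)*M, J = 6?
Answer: 0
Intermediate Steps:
N(M, w) = M*(-5 + w) (N(M, w) = (w - 5)*M = (-5 + w)*M = M*(-5 + w))
D = -37 (D = -1 + 6*(-6) = -1 - 36 = -37)
N(9, 5)*(-76 + D) = (9*(-5 + 5))*(-76 - 37) = (9*0)*(-113) = 0*(-113) = 0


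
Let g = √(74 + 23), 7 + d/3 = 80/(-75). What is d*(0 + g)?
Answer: -121*√97/5 ≈ -238.34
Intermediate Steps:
d = -121/5 (d = -21 + 3*(80/(-75)) = -21 + 3*(80*(-1/75)) = -21 + 3*(-16/15) = -21 - 16/5 = -121/5 ≈ -24.200)
g = √97 ≈ 9.8489
d*(0 + g) = -121*(0 + √97)/5 = -121*√97/5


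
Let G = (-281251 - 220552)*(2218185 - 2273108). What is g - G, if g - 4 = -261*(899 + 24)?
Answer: -27560767068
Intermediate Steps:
g = -240899 (g = 4 - 261*(899 + 24) = 4 - 261*923 = 4 - 240903 = -240899)
G = 27560526169 (G = -501803*(-54923) = 27560526169)
g - G = -240899 - 1*27560526169 = -240899 - 27560526169 = -27560767068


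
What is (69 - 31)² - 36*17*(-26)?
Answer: 17356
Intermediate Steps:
(69 - 31)² - 36*17*(-26) = 38² - 612*(-26) = 1444 + 15912 = 17356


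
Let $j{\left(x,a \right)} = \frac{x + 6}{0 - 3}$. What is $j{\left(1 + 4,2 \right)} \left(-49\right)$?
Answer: $\frac{539}{3} \approx 179.67$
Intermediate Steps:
$j{\left(x,a \right)} = -2 - \frac{x}{3}$ ($j{\left(x,a \right)} = \frac{6 + x}{-3} = \left(6 + x\right) \left(- \frac{1}{3}\right) = -2 - \frac{x}{3}$)
$j{\left(1 + 4,2 \right)} \left(-49\right) = \left(-2 - \frac{1 + 4}{3}\right) \left(-49\right) = \left(-2 - \frac{5}{3}\right) \left(-49\right) = \left(- \frac{11}{3}\right) \left(-49\right) = \frac{539}{3}$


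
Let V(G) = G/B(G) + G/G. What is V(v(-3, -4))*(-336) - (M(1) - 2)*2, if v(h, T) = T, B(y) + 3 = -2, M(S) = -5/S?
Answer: -2954/5 ≈ -590.80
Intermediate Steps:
B(y) = -5 (B(y) = -3 - 2 = -5)
V(G) = 1 - G/5 (V(G) = G/(-5) + G/G = G*(-⅕) + 1 = -G/5 + 1 = 1 - G/5)
V(v(-3, -4))*(-336) - (M(1) - 2)*2 = (1 - ⅕*(-4))*(-336) - (-5/1 - 2)*2 = (1 + ⅘)*(-336) - (-5*1 - 2)*2 = (9/5)*(-336) - (-5 - 2)*2 = -3024/5 - (-7)*2 = -3024/5 - 1*(-14) = -3024/5 + 14 = -2954/5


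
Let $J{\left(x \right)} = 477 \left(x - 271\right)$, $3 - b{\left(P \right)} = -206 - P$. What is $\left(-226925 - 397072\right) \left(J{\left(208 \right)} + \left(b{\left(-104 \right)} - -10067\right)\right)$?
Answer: $12404436363$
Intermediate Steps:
$b{\left(P \right)} = 209 + P$ ($b{\left(P \right)} = 3 - \left(-206 - P\right) = 3 + \left(206 + P\right) = 209 + P$)
$J{\left(x \right)} = -129267 + 477 x$ ($J{\left(x \right)} = 477 \left(-271 + x\right) = -129267 + 477 x$)
$\left(-226925 - 397072\right) \left(J{\left(208 \right)} + \left(b{\left(-104 \right)} - -10067\right)\right) = \left(-226925 - 397072\right) \left(\left(-129267 + 477 \cdot 208\right) + \left(\left(209 - 104\right) - -10067\right)\right) = - 623997 \left(\left(-129267 + 99216\right) + \left(105 + 10067\right)\right) = - 623997 \left(-30051 + 10172\right) = \left(-623997\right) \left(-19879\right) = 12404436363$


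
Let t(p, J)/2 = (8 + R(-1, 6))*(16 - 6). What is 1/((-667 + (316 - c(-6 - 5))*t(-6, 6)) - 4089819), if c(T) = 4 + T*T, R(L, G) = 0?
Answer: -1/4059926 ≈ -2.4631e-7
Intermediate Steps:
c(T) = 4 + T**2
t(p, J) = 160 (t(p, J) = 2*((8 + 0)*(16 - 6)) = 2*(8*10) = 2*80 = 160)
1/((-667 + (316 - c(-6 - 5))*t(-6, 6)) - 4089819) = 1/((-667 + (316 - (4 + (-6 - 5)**2))*160) - 4089819) = 1/((-667 + (316 - (4 + (-11)**2))*160) - 4089819) = 1/((-667 + (316 - (4 + 121))*160) - 4089819) = 1/((-667 + (316 - 1*125)*160) - 4089819) = 1/((-667 + (316 - 125)*160) - 4089819) = 1/((-667 + 191*160) - 4089819) = 1/((-667 + 30560) - 4089819) = 1/(29893 - 4089819) = 1/(-4059926) = -1/4059926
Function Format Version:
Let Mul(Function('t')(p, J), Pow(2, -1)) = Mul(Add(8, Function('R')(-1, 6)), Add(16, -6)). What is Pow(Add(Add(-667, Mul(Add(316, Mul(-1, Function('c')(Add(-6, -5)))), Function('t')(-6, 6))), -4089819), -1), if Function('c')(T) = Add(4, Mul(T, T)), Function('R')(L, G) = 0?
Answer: Rational(-1, 4059926) ≈ -2.4631e-7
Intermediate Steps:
Function('c')(T) = Add(4, Pow(T, 2))
Function('t')(p, J) = 160 (Function('t')(p, J) = Mul(2, Mul(Add(8, 0), Add(16, -6))) = Mul(2, Mul(8, 10)) = Mul(2, 80) = 160)
Pow(Add(Add(-667, Mul(Add(316, Mul(-1, Function('c')(Add(-6, -5)))), Function('t')(-6, 6))), -4089819), -1) = Pow(Add(Add(-667, Mul(Add(316, Mul(-1, Add(4, Pow(Add(-6, -5), 2)))), 160)), -4089819), -1) = Pow(Add(Add(-667, Mul(Add(316, Mul(-1, Add(4, Pow(-11, 2)))), 160)), -4089819), -1) = Pow(Add(Add(-667, Mul(Add(316, Mul(-1, Add(4, 121))), 160)), -4089819), -1) = Pow(Add(Add(-667, Mul(Add(316, Mul(-1, 125)), 160)), -4089819), -1) = Pow(Add(Add(-667, Mul(Add(316, -125), 160)), -4089819), -1) = Pow(Add(Add(-667, Mul(191, 160)), -4089819), -1) = Pow(Add(Add(-667, 30560), -4089819), -1) = Pow(Add(29893, -4089819), -1) = Pow(-4059926, -1) = Rational(-1, 4059926)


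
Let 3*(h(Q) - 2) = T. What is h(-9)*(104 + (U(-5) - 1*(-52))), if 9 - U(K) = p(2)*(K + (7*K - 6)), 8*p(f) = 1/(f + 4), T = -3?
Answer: 3983/24 ≈ 165.96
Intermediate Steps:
p(f) = 1/(8*(4 + f)) (p(f) = 1/(8*(f + 4)) = 1/(8*(4 + f)))
h(Q) = 1 (h(Q) = 2 + (⅓)*(-3) = 2 - 1 = 1)
U(K) = 73/8 - K/6 (U(K) = 9 - 1/(8*(4 + 2))*(K + (7*K - 6)) = 9 - (⅛)/6*(K + (-6 + 7*K)) = 9 - (⅛)*(⅙)*(-6 + 8*K) = 9 - (-6 + 8*K)/48 = 9 - (-⅛ + K/6) = 9 + (⅛ - K/6) = 73/8 - K/6)
h(-9)*(104 + (U(-5) - 1*(-52))) = 1*(104 + ((73/8 - ⅙*(-5)) - 1*(-52))) = 1*(104 + ((73/8 + ⅚) + 52)) = 1*(104 + (239/24 + 52)) = 1*(104 + 1487/24) = 1*(3983/24) = 3983/24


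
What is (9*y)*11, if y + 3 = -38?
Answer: -4059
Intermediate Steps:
y = -41 (y = -3 - 38 = -41)
(9*y)*11 = (9*(-41))*11 = -369*11 = -4059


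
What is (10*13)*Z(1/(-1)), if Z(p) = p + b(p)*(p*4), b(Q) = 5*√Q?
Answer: -130 - 2600*I ≈ -130.0 - 2600.0*I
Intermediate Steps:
Z(p) = p + 20*p^(3/2) (Z(p) = p + (5*√p)*(p*4) = p + (5*√p)*(4*p) = p + 20*p^(3/2))
(10*13)*Z(1/(-1)) = (10*13)*(1/(-1) + 20*(1/(-1))^(3/2)) = 130*(-1 + 20*(-1)^(3/2)) = 130*(-1 + 20*(-I)) = 130*(-1 - 20*I) = -130 - 2600*I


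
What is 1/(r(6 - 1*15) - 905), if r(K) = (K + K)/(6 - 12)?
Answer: -1/902 ≈ -0.0011086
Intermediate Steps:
r(K) = -K/3 (r(K) = (2*K)/(-6) = (2*K)*(-⅙) = -K/3)
1/(r(6 - 1*15) - 905) = 1/(-(6 - 1*15)/3 - 905) = 1/(-(6 - 15)/3 - 905) = 1/(-⅓*(-9) - 905) = 1/(3 - 905) = 1/(-902) = -1/902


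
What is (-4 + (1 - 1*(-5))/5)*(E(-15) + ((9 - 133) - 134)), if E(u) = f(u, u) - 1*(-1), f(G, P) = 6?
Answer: 3514/5 ≈ 702.80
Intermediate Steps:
E(u) = 7 (E(u) = 6 - 1*(-1) = 6 + 1 = 7)
(-4 + (1 - 1*(-5))/5)*(E(-15) + ((9 - 133) - 134)) = (-4 + (1 - 1*(-5))/5)*(7 + ((9 - 133) - 134)) = (-4 + (1 + 5)/5)*(7 + (-124 - 134)) = (-4 + (1/5)*6)*(7 - 258) = (-4 + 6/5)*(-251) = -14/5*(-251) = 3514/5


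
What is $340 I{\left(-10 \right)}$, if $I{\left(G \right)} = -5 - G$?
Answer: $1700$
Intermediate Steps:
$340 I{\left(-10 \right)} = 340 \left(-5 - -10\right) = 340 \left(-5 + 10\right) = 340 \cdot 5 = 1700$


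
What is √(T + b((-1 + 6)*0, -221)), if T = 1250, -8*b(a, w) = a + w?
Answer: √20442/4 ≈ 35.744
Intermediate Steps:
b(a, w) = -a/8 - w/8 (b(a, w) = -(a + w)/8 = -a/8 - w/8)
√(T + b((-1 + 6)*0, -221)) = √(1250 + (-(-1 + 6)*0/8 - ⅛*(-221))) = √(1250 + (-5*0/8 + 221/8)) = √(1250 + (-⅛*0 + 221/8)) = √(1250 + (0 + 221/8)) = √(1250 + 221/8) = √(10221/8) = √20442/4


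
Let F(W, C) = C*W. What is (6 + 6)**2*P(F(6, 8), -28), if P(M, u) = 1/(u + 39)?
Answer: 144/11 ≈ 13.091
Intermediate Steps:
P(M, u) = 1/(39 + u)
(6 + 6)**2*P(F(6, 8), -28) = (6 + 6)**2/(39 - 28) = 12**2/11 = 144*(1/11) = 144/11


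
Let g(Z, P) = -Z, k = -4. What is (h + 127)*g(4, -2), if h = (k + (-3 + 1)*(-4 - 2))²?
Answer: -764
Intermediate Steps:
h = 64 (h = (-4 + (-3 + 1)*(-4 - 2))² = (-4 - 2*(-6))² = (-4 + 12)² = 8² = 64)
(h + 127)*g(4, -2) = (64 + 127)*(-1*4) = 191*(-4) = -764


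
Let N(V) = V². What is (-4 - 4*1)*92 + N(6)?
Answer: -700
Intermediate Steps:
(-4 - 4*1)*92 + N(6) = (-4 - 4*1)*92 + 6² = (-4 - 4)*92 + 36 = -8*92 + 36 = -736 + 36 = -700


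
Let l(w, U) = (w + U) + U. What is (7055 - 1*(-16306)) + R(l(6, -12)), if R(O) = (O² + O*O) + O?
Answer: 23991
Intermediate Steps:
l(w, U) = w + 2*U (l(w, U) = (U + w) + U = w + 2*U)
R(O) = O + 2*O² (R(O) = (O² + O²) + O = 2*O² + O = O + 2*O²)
(7055 - 1*(-16306)) + R(l(6, -12)) = (7055 - 1*(-16306)) + (6 + 2*(-12))*(1 + 2*(6 + 2*(-12))) = (7055 + 16306) + (6 - 24)*(1 + 2*(6 - 24)) = 23361 - 18*(1 + 2*(-18)) = 23361 - 18*(1 - 36) = 23361 - 18*(-35) = 23361 + 630 = 23991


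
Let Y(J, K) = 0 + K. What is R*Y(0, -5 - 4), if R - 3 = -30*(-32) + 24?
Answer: -8883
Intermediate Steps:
Y(J, K) = K
R = 987 (R = 3 + (-30*(-32) + 24) = 3 + (960 + 24) = 3 + 984 = 987)
R*Y(0, -5 - 4) = 987*(-5 - 4) = 987*(-9) = -8883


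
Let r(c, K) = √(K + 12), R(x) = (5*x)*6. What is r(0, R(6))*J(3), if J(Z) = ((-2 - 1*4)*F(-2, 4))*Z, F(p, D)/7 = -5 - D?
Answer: 9072*√3 ≈ 15713.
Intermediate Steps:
F(p, D) = -35 - 7*D (F(p, D) = 7*(-5 - D) = -35 - 7*D)
J(Z) = 378*Z (J(Z) = ((-2 - 1*4)*(-35 - 7*4))*Z = ((-2 - 4)*(-35 - 28))*Z = (-6*(-63))*Z = 378*Z)
R(x) = 30*x
r(c, K) = √(12 + K)
r(0, R(6))*J(3) = √(12 + 30*6)*(378*3) = √(12 + 180)*1134 = √192*1134 = (8*√3)*1134 = 9072*√3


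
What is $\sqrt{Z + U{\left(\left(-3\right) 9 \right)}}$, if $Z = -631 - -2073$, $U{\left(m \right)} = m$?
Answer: $\sqrt{1415} \approx 37.616$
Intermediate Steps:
$Z = 1442$ ($Z = -631 + 2073 = 1442$)
$\sqrt{Z + U{\left(\left(-3\right) 9 \right)}} = \sqrt{1442 - 27} = \sqrt{1415}$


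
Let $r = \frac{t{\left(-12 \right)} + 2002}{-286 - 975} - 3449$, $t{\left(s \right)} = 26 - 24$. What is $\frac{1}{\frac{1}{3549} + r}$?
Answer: $- \frac{344253}{1187875592} \approx -0.00028981$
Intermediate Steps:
$t{\left(s \right)} = 2$
$r = - \frac{4351193}{1261}$ ($r = \frac{2 + 2002}{-286 - 975} - 3449 = \frac{2004}{-1261} - 3449 = 2004 \left(- \frac{1}{1261}\right) - 3449 = - \frac{2004}{1261} - 3449 = - \frac{4351193}{1261} \approx -3450.6$)
$\frac{1}{\frac{1}{3549} + r} = \frac{1}{\frac{1}{3549} - \frac{4351193}{1261}} = \frac{1}{- \frac{1187875592}{344253}} = - \frac{344253}{1187875592}$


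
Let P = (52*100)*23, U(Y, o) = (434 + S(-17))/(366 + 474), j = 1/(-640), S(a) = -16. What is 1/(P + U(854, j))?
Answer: 420/50232209 ≈ 8.3612e-6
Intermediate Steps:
j = -1/640 ≈ -0.0015625
U(Y, o) = 209/420 (U(Y, o) = (434 - 16)/(366 + 474) = 418/840 = 418*(1/840) = 209/420)
P = 119600 (P = 5200*23 = 119600)
1/(P + U(854, j)) = 1/(119600 + 209/420) = 1/(50232209/420) = 420/50232209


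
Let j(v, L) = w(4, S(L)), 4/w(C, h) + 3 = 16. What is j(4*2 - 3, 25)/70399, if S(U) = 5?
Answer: 4/915187 ≈ 4.3707e-6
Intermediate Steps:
w(C, h) = 4/13 (w(C, h) = 4/(-3 + 16) = 4/13)
j(v, L) = 4/13
j(4*2 - 3, 25)/70399 = (4/13)/70399 = (4/13)*(1/70399) = 4/915187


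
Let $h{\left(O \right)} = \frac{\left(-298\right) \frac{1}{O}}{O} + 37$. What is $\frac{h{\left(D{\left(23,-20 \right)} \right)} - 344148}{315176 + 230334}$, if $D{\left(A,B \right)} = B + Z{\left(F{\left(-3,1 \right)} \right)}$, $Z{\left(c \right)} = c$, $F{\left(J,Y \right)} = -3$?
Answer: $- \frac{182035017}{288574790} \approx -0.63081$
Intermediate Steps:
$D{\left(A,B \right)} = -3 + B$ ($D{\left(A,B \right)} = B - 3 = -3 + B$)
$h{\left(O \right)} = 37 - \frac{298}{O^{2}}$ ($h{\left(O \right)} = - \frac{298}{O^{2}} + 37 = 37 - \frac{298}{O^{2}}$)
$\frac{h{\left(D{\left(23,-20 \right)} \right)} - 344148}{315176 + 230334} = \frac{\left(37 - \frac{298}{\left(-3 - 20\right)^{2}}\right) - 344148}{315176 + 230334} = \frac{\left(37 - \frac{298}{529}\right) - 344148}{545510} = \left(\left(37 - \frac{298}{529}\right) - 344148\right) \frac{1}{545510} = \left(\frac{19275}{529} - 344148\right) \frac{1}{545510} = \left(- \frac{182035017}{529}\right) \frac{1}{545510} = - \frac{182035017}{288574790}$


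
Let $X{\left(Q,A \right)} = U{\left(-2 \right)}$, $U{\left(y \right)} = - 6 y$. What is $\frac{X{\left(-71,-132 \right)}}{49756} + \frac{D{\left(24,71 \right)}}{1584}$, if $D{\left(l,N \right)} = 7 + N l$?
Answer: $\frac{21287881}{19703376} \approx 1.0804$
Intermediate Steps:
$X{\left(Q,A \right)} = 12$ ($X{\left(Q,A \right)} = \left(-6\right) \left(-2\right) = 12$)
$\frac{X{\left(-71,-132 \right)}}{49756} + \frac{D{\left(24,71 \right)}}{1584} = \frac{12}{49756} + \frac{7 + 71 \cdot 24}{1584} = 12 \cdot \frac{1}{49756} + \left(7 + 1704\right) \frac{1}{1584} = \frac{3}{12439} + 1711 \cdot \frac{1}{1584} = \frac{3}{12439} + \frac{1711}{1584} = \frac{21287881}{19703376}$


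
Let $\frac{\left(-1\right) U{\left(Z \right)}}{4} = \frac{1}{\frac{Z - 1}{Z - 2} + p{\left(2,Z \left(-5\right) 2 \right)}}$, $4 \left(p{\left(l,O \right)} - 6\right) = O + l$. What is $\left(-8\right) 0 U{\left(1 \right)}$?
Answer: $0$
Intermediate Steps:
$p{\left(l,O \right)} = 6 + \frac{O}{4} + \frac{l}{4}$ ($p{\left(l,O \right)} = 6 + \frac{O + l}{4} = 6 + \left(\frac{O}{4} + \frac{l}{4}\right) = 6 + \frac{O}{4} + \frac{l}{4}$)
$U{\left(Z \right)} = - \frac{4}{\frac{13}{2} - \frac{5 Z}{2} + \frac{-1 + Z}{-2 + Z}}$ ($U{\left(Z \right)} = - \frac{4}{\frac{Z - 1}{Z - 2} + \left(6 + \frac{Z \left(-5\right) 2}{4} + \frac{1}{4} \cdot 2\right)} = - \frac{4}{\frac{-1 + Z}{-2 + Z} + \left(6 + \frac{- 5 Z 2}{4} + \frac{1}{2}\right)} = - \frac{4}{\frac{-1 + Z}{-2 + Z} + \left(6 + \frac{\left(-10\right) Z}{4} + \frac{1}{2}\right)} = - \frac{4}{\frac{-1 + Z}{-2 + Z} + \left(6 - \frac{5 Z}{2} + \frac{1}{2}\right)} = - \frac{4}{\frac{-1 + Z}{-2 + Z} - \left(- \frac{13}{2} + \frac{5 Z}{2}\right)} = - \frac{4}{\frac{13}{2} - \frac{5 Z}{2} + \frac{-1 + Z}{-2 + Z}}$)
$\left(-8\right) 0 U{\left(1 \right)} = \left(-8\right) 0 \frac{8 \left(-2 + 1\right)}{28 - 25 + 5 \cdot 1^{2}} = 0 \cdot 8 \frac{1}{28 - 25 + 5 \cdot 1} \left(-1\right) = 0 \cdot 8 \frac{1}{28 - 25 + 5} \left(-1\right) = 0 \cdot 8 \cdot \frac{1}{8} \left(-1\right) = 0 \left(-1\right) = 0$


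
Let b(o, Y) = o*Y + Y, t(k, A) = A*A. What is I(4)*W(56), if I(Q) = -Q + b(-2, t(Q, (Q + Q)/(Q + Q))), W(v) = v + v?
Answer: -560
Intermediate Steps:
W(v) = 2*v
t(k, A) = A²
b(o, Y) = Y + Y*o (b(o, Y) = Y*o + Y = Y + Y*o)
I(Q) = -1 - Q (I(Q) = -Q + ((Q + Q)/(Q + Q))²*(1 - 2) = -Q + ((2*Q)/((2*Q)))²*(-1) = -Q + ((2*Q)*(1/(2*Q)))²*(-1) = -Q + 1²*(-1) = -Q + 1*(-1) = -Q - 1 = -1 - Q)
I(4)*W(56) = (-1 - 1*4)*(2*56) = (-1 - 4)*112 = -5*112 = -560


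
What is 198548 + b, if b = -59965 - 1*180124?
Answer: -41541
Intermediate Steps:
b = -240089 (b = -59965 - 180124 = -240089)
198548 + b = 198548 - 240089 = -41541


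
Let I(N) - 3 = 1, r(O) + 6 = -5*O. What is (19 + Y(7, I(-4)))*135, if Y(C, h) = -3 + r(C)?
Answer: -3375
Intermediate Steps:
r(O) = -6 - 5*O
I(N) = 4 (I(N) = 3 + 1 = 4)
Y(C, h) = -9 - 5*C (Y(C, h) = -3 + (-6 - 5*C) = -9 - 5*C)
(19 + Y(7, I(-4)))*135 = (19 + (-9 - 5*7))*135 = (19 + (-9 - 35))*135 = (19 - 44)*135 = -25*135 = -3375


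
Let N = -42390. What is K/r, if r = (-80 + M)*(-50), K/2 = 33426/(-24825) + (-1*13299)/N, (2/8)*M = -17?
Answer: -652721/2338515000 ≈ -0.00027912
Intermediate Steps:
M = -68 (M = 4*(-17) = -68)
K = -24150677/11692575 (K = 2*(33426/(-24825) - 1*13299/(-42390)) = 2*(33426*(-1/24825) - 13299*(-1/42390)) = 2*(-11142/8275 + 4433/14130) = 2*(-24150677/23385150) = -24150677/11692575 ≈ -2.0655)
r = 7400 (r = (-80 - 68)*(-50) = -148*(-50) = 7400)
K/r = -24150677/11692575/7400 = -24150677/11692575*1/7400 = -652721/2338515000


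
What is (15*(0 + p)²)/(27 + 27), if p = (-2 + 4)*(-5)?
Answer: 250/9 ≈ 27.778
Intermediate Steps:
p = -10 (p = 2*(-5) = -10)
(15*(0 + p)²)/(27 + 27) = (15*(0 - 10)²)/(27 + 27) = (15*(-10)²)/54 = (15*100)*(1/54) = 1500*(1/54) = 250/9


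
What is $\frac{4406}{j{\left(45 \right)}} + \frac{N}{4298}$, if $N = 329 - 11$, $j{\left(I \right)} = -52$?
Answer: $- \frac{4730113}{55874} \approx -84.657$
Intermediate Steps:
$N = 318$ ($N = 329 - 11 = 318$)
$\frac{4406}{j{\left(45 \right)}} + \frac{N}{4298} = \frac{4406}{-52} + \frac{318}{4298} = 4406 \left(- \frac{1}{52}\right) + 318 \cdot \frac{1}{4298} = - \frac{2203}{26} + \frac{159}{2149} = - \frac{4730113}{55874}$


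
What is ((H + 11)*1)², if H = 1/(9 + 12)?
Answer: 53824/441 ≈ 122.05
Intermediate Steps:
H = 1/21 ≈ 0.047619
((H + 11)*1)² = ((1/21 + 11)*1)² = ((232/21)*1)² = (232/21)² = 53824/441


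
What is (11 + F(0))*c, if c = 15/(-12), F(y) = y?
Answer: -55/4 ≈ -13.750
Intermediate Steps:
c = -5/4 (c = 15*(-1/12) = -5/4 ≈ -1.2500)
(11 + F(0))*c = (11 + 0)*(-5/4) = 11*(-5/4) = -55/4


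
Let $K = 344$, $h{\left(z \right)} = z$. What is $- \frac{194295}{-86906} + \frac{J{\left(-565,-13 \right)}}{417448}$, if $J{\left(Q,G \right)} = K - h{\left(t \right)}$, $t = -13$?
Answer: $\frac{40569542301}{18139367944} \approx 2.2365$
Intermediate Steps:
$J{\left(Q,G \right)} = 357$ ($J{\left(Q,G \right)} = 344 - -13 = 344 + 13 = 357$)
$- \frac{194295}{-86906} + \frac{J{\left(-565,-13 \right)}}{417448} = - \frac{194295}{-86906} + \frac{357}{417448} = \left(-194295\right) \left(- \frac{1}{86906}\right) + 357 \cdot \frac{1}{417448} = \frac{194295}{86906} + \frac{357}{417448} = \frac{40569542301}{18139367944}$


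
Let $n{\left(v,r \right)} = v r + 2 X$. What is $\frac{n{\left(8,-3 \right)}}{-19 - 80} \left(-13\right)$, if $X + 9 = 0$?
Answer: $- \frac{182}{33} \approx -5.5152$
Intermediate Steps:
$X = -9$ ($X = -9 + 0 = -9$)
$n{\left(v,r \right)} = -18 + r v$ ($n{\left(v,r \right)} = v r + 2 \left(-9\right) = r v - 18 = -18 + r v$)
$\frac{n{\left(8,-3 \right)}}{-19 - 80} \left(-13\right) = \frac{-18 - 24}{-19 - 80} \left(-13\right) = \frac{-18 - 24}{-99} \left(-13\right) = \left(-42\right) \left(- \frac{1}{99}\right) \left(-13\right) = \frac{14}{33} \left(-13\right) = - \frac{182}{33}$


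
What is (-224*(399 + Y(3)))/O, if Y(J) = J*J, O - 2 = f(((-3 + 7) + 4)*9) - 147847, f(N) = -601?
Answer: 15232/24741 ≈ 0.61566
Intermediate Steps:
O = -148446 (O = 2 + (-601 - 147847) = 2 - 148448 = -148446)
Y(J) = J**2
(-224*(399 + Y(3)))/O = -224*(399 + 3**2)/(-148446) = -224*(399 + 9)*(-1/148446) = -224*408*(-1/148446) = -91392*(-1/148446) = 15232/24741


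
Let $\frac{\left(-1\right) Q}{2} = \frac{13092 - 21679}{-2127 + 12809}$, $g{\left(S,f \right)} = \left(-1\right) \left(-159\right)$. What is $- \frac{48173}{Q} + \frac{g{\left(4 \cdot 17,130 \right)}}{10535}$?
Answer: $- \frac{2710569780922}{90464045} \approx -29963.0$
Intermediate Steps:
$g{\left(S,f \right)} = 159$
$Q = \frac{8587}{5341}$ ($Q = - 2 \frac{13092 - 21679}{-2127 + 12809} = - 2 \left(- \frac{8587}{10682}\right) = - 2 \left(\left(-8587\right) \frac{1}{10682}\right) = \left(-2\right) \left(- \frac{8587}{10682}\right) = \frac{8587}{5341} \approx 1.6078$)
$- \frac{48173}{Q} + \frac{g{\left(4 \cdot 17,130 \right)}}{10535} = - \frac{48173}{\frac{8587}{5341}} + \frac{159}{10535} = \left(-48173\right) \frac{5341}{8587} + 159 \cdot \frac{1}{10535} = - \frac{257291993}{8587} + \frac{159}{10535} = - \frac{2710569780922}{90464045}$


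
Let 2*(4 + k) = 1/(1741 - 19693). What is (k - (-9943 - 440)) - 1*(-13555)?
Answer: 859326335/35904 ≈ 23934.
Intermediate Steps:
k = -143617/35904 (k = -4 + 1/(2*(1741 - 19693)) = -4 + (1/2)/(-17952) = -4 + (1/2)*(-1/17952) = -4 - 1/35904 = -143617/35904 ≈ -4.0000)
(k - (-9943 - 440)) - 1*(-13555) = (-143617/35904 - (-9943 - 440)) - 1*(-13555) = (-143617/35904 - 1*(-10383)) + 13555 = (-143617/35904 + 10383) + 13555 = 372647615/35904 + 13555 = 859326335/35904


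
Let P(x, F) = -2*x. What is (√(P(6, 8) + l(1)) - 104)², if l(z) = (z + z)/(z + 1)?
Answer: (104 - I*√11)² ≈ 10805.0 - 689.86*I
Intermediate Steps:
l(z) = 2*z/(1 + z) (l(z) = (2*z)/(1 + z) = 2*z/(1 + z))
(√(P(6, 8) + l(1)) - 104)² = (√(-2*6 + 2*1/(1 + 1)) - 104)² = (√(-12 + 2*1/2) - 104)² = (√(-12 + 2*1*(½)) - 104)² = (√(-12 + 1) - 104)² = (√(-11) - 104)² = (I*√11 - 104)² = (-104 + I*√11)²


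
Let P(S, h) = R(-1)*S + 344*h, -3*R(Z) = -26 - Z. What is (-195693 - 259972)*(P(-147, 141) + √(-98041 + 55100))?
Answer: -21543385535 - 455665*I*√42941 ≈ -2.1543e+10 - 9.4424e+7*I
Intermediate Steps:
R(Z) = 26/3 + Z/3 (R(Z) = -(-26 - Z)/3 = 26/3 + Z/3)
P(S, h) = 344*h + 25*S/3 (P(S, h) = (26/3 + (⅓)*(-1))*S + 344*h = (26/3 - ⅓)*S + 344*h = 25*S/3 + 344*h = 344*h + 25*S/3)
(-195693 - 259972)*(P(-147, 141) + √(-98041 + 55100)) = (-195693 - 259972)*((344*141 + (25/3)*(-147)) + √(-98041 + 55100)) = -455665*((48504 - 1225) + √(-42941)) = -455665*(47279 + I*√42941) = -21543385535 - 455665*I*√42941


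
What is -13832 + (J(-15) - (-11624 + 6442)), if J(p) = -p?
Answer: -8635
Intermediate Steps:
-13832 + (J(-15) - (-11624 + 6442)) = -13832 + (-1*(-15) - (-11624 + 6442)) = -13832 + (15 - 1*(-5182)) = -13832 + (15 + 5182) = -13832 + 5197 = -8635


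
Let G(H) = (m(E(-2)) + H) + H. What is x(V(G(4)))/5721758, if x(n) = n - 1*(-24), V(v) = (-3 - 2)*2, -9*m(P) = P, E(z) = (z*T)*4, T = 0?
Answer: 1/408697 ≈ 2.4468e-6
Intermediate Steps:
E(z) = 0 (E(z) = (z*0)*4 = 0*4 = 0)
m(P) = -P/9
G(H) = 2*H (G(H) = (-⅑*0 + H) + H = (0 + H) + H = H + H = 2*H)
V(v) = -10 (V(v) = -5*2 = -10)
x(n) = 24 + n (x(n) = n + 24 = 24 + n)
x(V(G(4)))/5721758 = (24 - 10)/5721758 = 14*(1/5721758) = 1/408697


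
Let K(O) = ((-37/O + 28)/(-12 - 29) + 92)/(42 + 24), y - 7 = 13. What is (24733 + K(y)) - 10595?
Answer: 765223477/54120 ≈ 14139.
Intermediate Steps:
y = 20 (y = 7 + 13 = 20)
K(O) = 624/451 + 37/(2706*O) (K(O) = ((28 - 37/O)/(-41) + 92)/66 = ((28 - 37/O)*(-1/41) + 92)*(1/66) = ((-28/41 + 37/(41*O)) + 92)*(1/66) = (3744/41 + 37/(41*O))*(1/66) = 624/451 + 37/(2706*O))
(24733 + K(y)) - 10595 = (24733 + (1/2706)*(37 + 3744*20)/20) - 10595 = (24733 + (1/2706)*(1/20)*(37 + 74880)) - 10595 = (24733 + (1/2706)*(1/20)*74917) - 10595 = (24733 + 74917/54120) - 10595 = 1338624877/54120 - 10595 = 765223477/54120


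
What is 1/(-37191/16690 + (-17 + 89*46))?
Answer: 16690/68007939 ≈ 0.00024541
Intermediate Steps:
1/(-37191/16690 + (-17 + 89*46)) = 1/(-37191*1/16690 + (-17 + 4094)) = 1/(-37191/16690 + 4077) = 1/(68007939/16690) = 16690/68007939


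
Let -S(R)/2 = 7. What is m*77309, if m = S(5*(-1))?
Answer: -1082326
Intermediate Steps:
S(R) = -14 (S(R) = -2*7 = -14)
m = -14
m*77309 = -14*77309 = -1082326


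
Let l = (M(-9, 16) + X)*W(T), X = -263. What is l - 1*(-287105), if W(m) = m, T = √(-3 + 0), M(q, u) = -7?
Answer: 287105 - 270*I*√3 ≈ 2.8711e+5 - 467.65*I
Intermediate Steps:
T = I*√3 (T = √(-3) = I*√3 ≈ 1.732*I)
l = -270*I*√3 (l = (-7 - 263)*(I*√3) = -270*I*√3 ≈ -467.65*I)
l - 1*(-287105) = -270*I*√3 - 1*(-287105) = -270*I*√3 + 287105 = 287105 - 270*I*√3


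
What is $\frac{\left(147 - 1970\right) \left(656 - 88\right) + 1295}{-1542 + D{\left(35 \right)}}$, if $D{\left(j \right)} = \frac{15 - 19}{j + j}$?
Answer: $\frac{36195915}{53972} \approx 670.64$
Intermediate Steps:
$D{\left(j \right)} = - \frac{2}{j}$ ($D{\left(j \right)} = - \frac{4}{2 j} = - 4 \frac{1}{2 j} = - \frac{2}{j}$)
$\frac{\left(147 - 1970\right) \left(656 - 88\right) + 1295}{-1542 + D{\left(35 \right)}} = \frac{\left(147 - 1970\right) \left(656 - 88\right) + 1295}{-1542 - \frac{2}{35}} = \frac{\left(-1823\right) 568 + 1295}{-1542 - \frac{2}{35}} = \frac{-1035464 + 1295}{-1542 - \frac{2}{35}} = - \frac{1034169}{- \frac{53972}{35}} = \left(-1034169\right) \left(- \frac{35}{53972}\right) = \frac{36195915}{53972}$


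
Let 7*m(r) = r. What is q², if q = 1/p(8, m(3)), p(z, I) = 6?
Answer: 1/36 ≈ 0.027778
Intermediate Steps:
m(r) = r/7
q = ⅙ (q = 1/6 = ⅙ ≈ 0.16667)
q² = (⅙)² = 1/36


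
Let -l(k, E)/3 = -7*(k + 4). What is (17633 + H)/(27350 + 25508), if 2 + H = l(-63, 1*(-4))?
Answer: 8196/26429 ≈ 0.31011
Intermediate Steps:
l(k, E) = 84 + 21*k (l(k, E) = -(-21)*(k + 4) = -(-21)*(4 + k) = -3*(-28 - 7*k) = 84 + 21*k)
H = -1241 (H = -2 + (84 + 21*(-63)) = -2 + (84 - 1323) = -2 - 1239 = -1241)
(17633 + H)/(27350 + 25508) = (17633 - 1241)/(27350 + 25508) = 16392/52858 = 16392*(1/52858) = 8196/26429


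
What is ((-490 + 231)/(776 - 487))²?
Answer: 67081/83521 ≈ 0.80316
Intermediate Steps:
((-490 + 231)/(776 - 487))² = (-259/289)² = 67081/83521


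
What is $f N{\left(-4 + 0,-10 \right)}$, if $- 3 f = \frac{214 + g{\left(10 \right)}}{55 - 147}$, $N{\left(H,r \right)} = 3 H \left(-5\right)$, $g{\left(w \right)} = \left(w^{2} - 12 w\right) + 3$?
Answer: $\frac{985}{23} \approx 42.826$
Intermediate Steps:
$g{\left(w \right)} = 3 + w^{2} - 12 w$
$N{\left(H,r \right)} = - 15 H$
$f = \frac{197}{276}$ ($f = - \frac{\left(214 + \left(3 + 10^{2} - 120\right)\right) \frac{1}{55 - 147}}{3} = - \frac{\left(214 + \left(3 + 100 - 120\right)\right) \frac{1}{-92}}{3} = - \frac{\left(214 - 17\right) \left(- \frac{1}{92}\right)}{3} = - \frac{197 \left(- \frac{1}{92}\right)}{3} = \left(- \frac{1}{3}\right) \left(- \frac{197}{92}\right) = \frac{197}{276} \approx 0.71377$)
$f N{\left(-4 + 0,-10 \right)} = \frac{197 \left(- 15 \left(-4 + 0\right)\right)}{276} = \frac{197 \left(\left(-15\right) \left(-4\right)\right)}{276} = \frac{197}{276} \cdot 60 = \frac{985}{23}$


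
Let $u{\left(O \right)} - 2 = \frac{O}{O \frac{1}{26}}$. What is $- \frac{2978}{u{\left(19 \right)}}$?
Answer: $- \frac{1489}{14} \approx -106.36$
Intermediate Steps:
$u{\left(O \right)} = 28$ ($u{\left(O \right)} = 2 + \frac{O}{O \frac{1}{26}} = 2 + \frac{O}{\frac{1}{26} O} = 2 + O \frac{26}{O} = 2 + 26 = 28$)
$- \frac{2978}{u{\left(19 \right)}} = - \frac{2978}{28} = \left(-2978\right) \frac{1}{28} = - \frac{1489}{14}$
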